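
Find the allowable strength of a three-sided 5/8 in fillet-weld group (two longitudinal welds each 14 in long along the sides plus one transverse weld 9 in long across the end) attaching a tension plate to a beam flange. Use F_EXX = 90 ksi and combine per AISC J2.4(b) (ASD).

t_e = 0.707 × 0.625 = 0.4419 in.
R_nwl = 0.6 × 90 × 0.4419 × 28 = 668.1 kip (longitudinal, 2 welds).
R_nwt = 0.6 × 90 × 0.4419 × 9 = 214.8 kip (transverse, base value).
(i) R_nwl + R_nwt = 882.9 kip; (ii) 0.85 R_nwl + 1.5 R_nwt = 890 kip.
R_n = max = 890 kip [governs: (ii)]; R_n/Ω = 445 kip.

R_n/Ω ≈ 445 kip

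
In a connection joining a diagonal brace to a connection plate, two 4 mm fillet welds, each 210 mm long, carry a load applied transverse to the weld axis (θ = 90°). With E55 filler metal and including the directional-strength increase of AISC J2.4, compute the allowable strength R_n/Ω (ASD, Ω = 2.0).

R_n/Ω ≈ 294 kN

E55XX → F_EXX = 550 MPa.
t_e = 0.707 × 4 = 2.828 mm; A_we = 2.828 × 420 = 1188 mm².
Directional factor: 1.0 + 0.5 sin^1.5(90°) = 1.5.
F_nw = 0.6 × 550 × 1.5 = 495 MPa.
R_n/Ω = (495 × 1188) / 2.0 × 10⁻³ = 294 kN.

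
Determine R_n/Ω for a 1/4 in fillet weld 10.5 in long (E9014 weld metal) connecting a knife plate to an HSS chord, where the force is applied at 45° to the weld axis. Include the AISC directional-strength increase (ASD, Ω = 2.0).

E90XX → F_EXX = 90 ksi.
t_e = 0.707 × 0.25 = 0.1767 in; A_we = 0.1767 × 10.5 = 1.856 in².
Directional factor: 1.0 + 0.5 sin^1.5(45°) = 1.297.
F_nw = 0.6 × 90 × 1.297 = 70.05 ksi.
R_n/Ω = (70.05 × 1.856) / 2.0 = 65.01 kip.

R_n/Ω ≈ 65 kip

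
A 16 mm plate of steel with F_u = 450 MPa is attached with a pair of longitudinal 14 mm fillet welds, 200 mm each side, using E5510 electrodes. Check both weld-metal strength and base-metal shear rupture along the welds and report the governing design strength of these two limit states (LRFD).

E55XX → F_EXX = 550 MPa.
t_e = 0.707 × 14 = 9.898 mm; L = 400 mm.
Weld metal: φR_n = 0.75 × 0.6 × 550 × 9.898 × 400 × 10⁻³ = 979.9 kN.
Base metal (shear rupture): φR_n = 0.75 × 0.6 × 450 × 16 × 400 × 10⁻³ = 1296 kN.
Governing: weld metal.

φR_n ≈ 980 kN (weld metal governs)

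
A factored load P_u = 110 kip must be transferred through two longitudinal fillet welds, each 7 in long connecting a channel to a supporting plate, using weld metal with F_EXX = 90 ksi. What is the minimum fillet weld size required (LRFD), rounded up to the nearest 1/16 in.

w = 5/16 in

Total weld length L = 14 in.
Required throat t_e = P_u / (φ × 0.6 F_EXX × L) = 110 / (0.75 × 0.6 × 90 × 14) = 0.194 in.
Required leg w = t_e / 0.707 = 0.2744 in → use 5/16 in.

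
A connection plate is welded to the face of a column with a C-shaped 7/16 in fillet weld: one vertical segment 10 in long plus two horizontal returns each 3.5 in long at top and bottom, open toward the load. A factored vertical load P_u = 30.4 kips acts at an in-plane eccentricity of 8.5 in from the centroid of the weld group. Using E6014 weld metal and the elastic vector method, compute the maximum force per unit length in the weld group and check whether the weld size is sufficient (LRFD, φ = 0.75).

E60XX → F_EXX = 60 ksi.
Total weld length L_w = 17 in. Treat welds as unit-width lines.
Centroid: x̄ = 2×3.5×1.75 / 17 = 0.7206 in from the vertical weld.
Polar moment about centroid: J = I_x + I_y = [10³/12 + 2×3.5×5²] + [10×0.7206² + 2(3.5³/12 + 3.5×1.029²)] = 278.1 in³.
Direct shear f_v = P/L_w = 30.4 / 17 = 1.788 kip/in (vertical).
Torsion M = P·e = 30.4 × 8.5 = 258.4 kip·in.
Critical point at (x, y) = (2.779, 5) from centroid. f_tx = M·y/J = 4.646 kip/in; f_ty = M·x/J = 2.583 kip/in.
Resultant f_max = √[f_tx² + (f_v + f_ty)²] = √[4.646² + (1.788 + 2.583)²] = 6.379 kip/in.
Capacity per unit length: φr_n = 0.75 × 0.6 × 60 × (0.707 × 0.4375) = 8.351 kip/in.
6.379 ≤ 8.351 → adequate.

f_max ≈ 6.38 kip/in; adequate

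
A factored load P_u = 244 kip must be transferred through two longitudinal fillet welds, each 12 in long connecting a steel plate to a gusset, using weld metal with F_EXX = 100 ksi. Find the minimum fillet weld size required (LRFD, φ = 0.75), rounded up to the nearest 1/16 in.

Total weld length L = 24 in.
Required throat t_e = P_u / (φ × 0.6 F_EXX × L) = 244 / (0.75 × 0.6 × 100 × 24) = 0.2259 in.
Required leg w = t_e / 0.707 = 0.3196 in → use 3/8 in.

w = 3/8 in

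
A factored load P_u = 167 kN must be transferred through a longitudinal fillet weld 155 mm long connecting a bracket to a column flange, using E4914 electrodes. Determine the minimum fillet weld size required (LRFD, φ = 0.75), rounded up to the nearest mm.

w = 7 mm

E49XX → F_EXX = 490 MPa.
Total weld length L = 155 mm.
Required throat t_e = P_u / (φ × 0.6 F_EXX × L) = 167 / (0.75 × 0.6 × 490 × 155 × 10⁻³) = 4.886 mm.
Required leg w = t_e / 0.707 = 6.911 mm → use 7 mm.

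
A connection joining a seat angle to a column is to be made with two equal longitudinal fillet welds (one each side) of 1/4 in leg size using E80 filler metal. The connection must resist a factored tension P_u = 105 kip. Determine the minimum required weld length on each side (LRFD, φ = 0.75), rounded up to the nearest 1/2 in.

L = 8.5 in on each side

E80XX → F_EXX = 80 ksi.
Throat t_e = 0.707 × 0.25 = 0.1767 in.
φr_n = 0.75 × 0.6 × 80 × 0.1767 = 6.363 kip/in.
L_req = P_u / φr_n = 105 / 6.363 = 16.5 in total.
Per side: 16.5 / 2 = 8.251 in.
Round up → use L = 8.5 in on each side.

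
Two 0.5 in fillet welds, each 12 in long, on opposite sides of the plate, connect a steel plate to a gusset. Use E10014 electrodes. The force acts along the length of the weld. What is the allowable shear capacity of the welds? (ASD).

R_n/Ω ≈ 255 kips

E100XX → F_EXX = 100 ksi.
Effective throat t_e = 0.707 × 0.5 = 0.3535 in.
Total length L = 24 in; A_we = 0.3535 × 24 = 8.484 in².
F_nw = 0.6 F_EXX = 0.6 × 100 = 60 ksi.
R_n = 60 × 8.484 = 509 kips; R_n/Ω = 509/2.0 = 254.5 kips.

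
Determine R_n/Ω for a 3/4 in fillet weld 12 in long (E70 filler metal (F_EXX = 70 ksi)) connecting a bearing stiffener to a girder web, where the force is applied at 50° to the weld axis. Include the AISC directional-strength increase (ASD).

R_n/Ω ≈ 178 kips

t_e = 0.707 × 0.75 = 0.5302 in; A_we = 0.5302 × 12 = 6.363 in².
Directional factor: 1.0 + 0.5 sin^1.5(50°) = 1.335.
F_nw = 0.6 × 70 × 1.335 = 56.08 ksi.
R_n/Ω = (56.08 × 6.363) / 2.0 = 178.4 kips.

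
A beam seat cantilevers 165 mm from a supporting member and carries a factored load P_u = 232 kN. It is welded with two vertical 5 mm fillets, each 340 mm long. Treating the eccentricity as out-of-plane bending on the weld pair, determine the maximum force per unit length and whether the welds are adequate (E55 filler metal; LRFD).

f_max ≈ 1050 N/mm; NOT adequate

E55XX → F_EXX = 550 MPa.
L_w = 2 × 340 = 680 mm; section modulus (unit throat) S = 2 × L²/6 = 38530 mm².
Direct shear f_v = P/L_w = 232×10³/680 = 341.2 N/mm.
Moment M = P × e = 232×10³ × 165 = 38280000 N·mm; bending f_b = M/S = 993.4 N/mm.
f_max = √(f_v² + f_b²) = √(341.2² + 993.4²) = 1050 N/mm.
φr_n = 0.75 × 0.6 × 550 × (0.707 × 5) = 874.9 N/mm → NOT adequate.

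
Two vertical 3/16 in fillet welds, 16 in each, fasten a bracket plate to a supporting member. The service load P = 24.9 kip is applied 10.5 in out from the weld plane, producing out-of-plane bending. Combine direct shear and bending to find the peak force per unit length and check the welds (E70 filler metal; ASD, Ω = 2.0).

E70XX → F_EXX = 70 ksi.
L_w = 2 × 16 = 32 in; section modulus (unit throat) S = 2 × L²/6 = 85.33 in².
Direct shear f_v = P/L_w = 24.9/32 = 0.7781 kip/in.
Moment M = P × e = 24.9 × 10.5 = 261.45 kip·in; bending f_b = M/S = 3.064 kip/in.
f_max = √(f_v² + f_b²) = √(0.7781² + 3.064²) = 3.161 kip/in.
r_n/Ω = (1/2.0) × 0.6 × 70 × (0.707 × 0.1875) = 2.784 kip/in → NOT adequate.

f_max ≈ 3.16 kip/in; NOT adequate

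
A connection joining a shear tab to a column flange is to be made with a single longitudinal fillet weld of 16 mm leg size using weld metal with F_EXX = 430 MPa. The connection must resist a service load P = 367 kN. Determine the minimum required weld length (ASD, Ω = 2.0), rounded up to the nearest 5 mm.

L = 255 mm

Throat t_e = 0.707 × 16 = 11.31 mm.
r_n/Ω = (0.6 × 430 × 11.31) / 2.0 = 1459 N/mm = 1.459 kN/mm.
L_req = P / (r_n/Ω) = 367 / 1.459 = 251.5 mm total.
Round up → use L = 255 mm.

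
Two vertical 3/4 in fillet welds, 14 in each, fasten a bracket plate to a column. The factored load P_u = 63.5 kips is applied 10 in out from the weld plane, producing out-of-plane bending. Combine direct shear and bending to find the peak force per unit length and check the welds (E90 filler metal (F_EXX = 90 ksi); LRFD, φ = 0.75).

L_w = 2 × 14 = 28 in; section modulus (unit throat) S = 2 × L²/6 = 65.33 in².
Direct shear f_v = P/L_w = 63.5/28 = 2.268 kip/in.
Moment M = P × e = 63.5 × 10 = 635 kip·in; bending f_b = M/S = 9.719 kip/in.
f_max = √(f_v² + f_b²) = √(2.268² + 9.719²) = 9.98 kip/in.
φr_n = 0.75 × 0.6 × 90 × (0.707 × 0.75) = 21.48 kip/in → adequate.

f_max ≈ 9.98 kip/in; adequate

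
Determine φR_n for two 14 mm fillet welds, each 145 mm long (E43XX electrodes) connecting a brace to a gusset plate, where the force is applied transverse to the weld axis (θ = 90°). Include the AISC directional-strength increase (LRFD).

E43XX → F_EXX = 430 MPa.
t_e = 0.707 × 14 = 9.898 mm; A_we = 9.898 × 290 = 2870 mm².
Directional factor: 1.0 + 0.5 sin^1.5(90°) = 1.5.
F_nw = 0.6 × 430 × 1.5 = 387 MPa.
φR_n = 0.75 × 387 × 2870 × 10⁻³ = 833.1 kN.

φR_n ≈ 833 kN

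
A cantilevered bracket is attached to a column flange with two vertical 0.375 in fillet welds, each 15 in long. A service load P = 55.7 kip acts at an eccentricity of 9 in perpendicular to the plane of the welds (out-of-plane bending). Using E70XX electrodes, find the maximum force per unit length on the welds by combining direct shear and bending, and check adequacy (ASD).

E70XX → F_EXX = 70 ksi.
L_w = 2 × 15 = 30 in; section modulus (unit throat) S = 2 × L²/6 = 75 in².
Direct shear f_v = P/L_w = 55.7/30 = 1.857 kip/in.
Moment M = P × e = 55.7 × 9 = 501.3 kip·in; bending f_b = M/S = 6.684 kip/in.
f_max = √(f_v² + f_b²) = √(1.857² + 6.684²) = 6.937 kip/in.
r_n/Ω = (1/2.0) × 0.6 × 70 × (0.707 × 0.375) = 5.568 kip/in → NOT adequate.

f_max ≈ 6.94 kip/in; NOT adequate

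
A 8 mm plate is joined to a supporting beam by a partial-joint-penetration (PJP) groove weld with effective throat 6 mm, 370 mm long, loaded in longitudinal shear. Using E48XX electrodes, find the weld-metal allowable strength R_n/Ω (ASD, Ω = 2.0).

E48XX → F_EXX = 480 MPa.
Effective throat (given) t_e = 6 mm.
A_we = 6 × 370 = 2220 mm².
F_nw = 0.6 F_EXX = 288 MPa.
R_n/Ω = (288 × 2220) / 2.0 × 10⁻³ = 319.7 kN.

R_n/Ω ≈ 320 kN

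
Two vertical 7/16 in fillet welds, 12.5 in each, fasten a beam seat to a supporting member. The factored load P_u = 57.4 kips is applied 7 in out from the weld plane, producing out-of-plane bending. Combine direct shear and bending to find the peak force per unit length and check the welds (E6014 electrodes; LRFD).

f_max ≈ 8.05 kip/in; adequate

E60XX → F_EXX = 60 ksi.
L_w = 2 × 12.5 = 25 in; section modulus (unit throat) S = 2 × L²/6 = 52.08 in².
Direct shear f_v = P/L_w = 57.4/25 = 2.296 kip/in.
Moment M = P × e = 57.4 × 7 = 401.8 kip·in; bending f_b = M/S = 7.715 kip/in.
f_max = √(f_v² + f_b²) = √(2.296² + 7.715²) = 8.049 kip/in.
φr_n = 0.75 × 0.6 × 60 × (0.707 × 0.4375) = 8.351 kip/in → adequate.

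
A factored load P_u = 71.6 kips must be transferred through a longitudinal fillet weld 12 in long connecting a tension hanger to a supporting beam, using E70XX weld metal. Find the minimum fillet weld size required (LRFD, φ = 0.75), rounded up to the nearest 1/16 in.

w = 5/16 in

E70XX → F_EXX = 70 ksi.
Total weld length L = 12 in.
Required throat t_e = P_u / (φ × 0.6 F_EXX × L) = 71.6 / (0.75 × 0.6 × 70 × 12) = 0.1894 in.
Required leg w = t_e / 0.707 = 0.2679 in → use 5/16 in.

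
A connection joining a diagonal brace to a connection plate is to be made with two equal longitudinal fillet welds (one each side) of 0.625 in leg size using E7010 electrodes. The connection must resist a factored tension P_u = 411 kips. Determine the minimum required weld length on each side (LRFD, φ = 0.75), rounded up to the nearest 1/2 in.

L = 15 in on each side

E70XX → F_EXX = 70 ksi.
Throat t_e = 0.707 × 0.625 = 0.4419 in.
φr_n = 0.75 × 0.6 × 70 × 0.4419 = 13.92 kips/in.
L_req = P_u / φr_n = 411 / 13.92 = 29.53 in total.
Per side: 29.53 / 2 = 14.76 in.
Round up → use L = 15 in on each side.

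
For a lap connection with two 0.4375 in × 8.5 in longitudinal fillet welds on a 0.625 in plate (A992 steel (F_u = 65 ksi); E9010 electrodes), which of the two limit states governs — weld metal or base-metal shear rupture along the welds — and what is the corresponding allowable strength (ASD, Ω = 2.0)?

R_n/Ω ≈ 142 kip (weld metal governs)

E90XX → F_EXX = 90 ksi.
t_e = 0.707 × 0.4375 = 0.3093 in; L = 17 in.
Weld metal: R_n/Ω = (1/2.0) × 0.6 × 90 × 0.3093 × 17 = 142 kip.
Base metal (shear rupture): R_n/Ω = (1/2.0) × 0.6 × 65 × 0.625 × 17 = 207.2 kip.
Governing: weld metal.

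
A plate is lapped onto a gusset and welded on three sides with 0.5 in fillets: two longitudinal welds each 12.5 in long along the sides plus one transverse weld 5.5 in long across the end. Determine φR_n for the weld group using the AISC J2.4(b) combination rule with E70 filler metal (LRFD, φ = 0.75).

E70XX → F_EXX = 70 ksi.
t_e = 0.707 × 0.5 = 0.3535 in.
R_nwl = 0.6 × 70 × 0.3535 × 25 = 371.2 kip (longitudinal, 2 welds).
R_nwt = 0.6 × 70 × 0.3535 × 5.5 = 81.66 kip (transverse, base value).
(i) R_nwl + R_nwt = 452.8 kip; (ii) 0.85 R_nwl + 1.5 R_nwt = 438 kip.
R_n = max = 452.8 kip [governs: (i)]; φR_n = 339.6 kip.

φR_n ≈ 340 kip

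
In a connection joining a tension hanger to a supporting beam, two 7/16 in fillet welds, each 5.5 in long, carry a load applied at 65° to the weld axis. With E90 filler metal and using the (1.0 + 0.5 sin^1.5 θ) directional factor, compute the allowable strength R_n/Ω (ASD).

R_n/Ω ≈ 131 kips

E90XX → F_EXX = 90 ksi.
t_e = 0.707 × 0.4375 = 0.3093 in; A_we = 0.3093 × 11 = 3.402 in².
Directional factor: 1.0 + 0.5 sin^1.5(65°) = 1.431.
F_nw = 0.6 × 90 × 1.431 = 77.3 ksi.
R_n/Ω = (77.3 × 3.402) / 2.0 = 131.5 kips.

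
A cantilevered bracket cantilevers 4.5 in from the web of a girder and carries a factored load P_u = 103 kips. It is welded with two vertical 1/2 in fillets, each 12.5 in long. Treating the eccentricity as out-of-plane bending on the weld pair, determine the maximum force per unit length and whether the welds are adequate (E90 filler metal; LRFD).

f_max ≈ 9.81 kip/in; adequate

E90XX → F_EXX = 90 ksi.
L_w = 2 × 12.5 = 25 in; section modulus (unit throat) S = 2 × L²/6 = 52.08 in².
Direct shear f_v = P/L_w = 103/25 = 4.12 kip/in.
Moment M = P × e = 103 × 4.5 = 463.5 kip·in; bending f_b = M/S = 8.899 kip/in.
f_max = √(f_v² + f_b²) = √(4.12² + 8.899²) = 9.807 kip/in.
φr_n = 0.75 × 0.6 × 90 × (0.707 × 0.5) = 14.32 kip/in → adequate.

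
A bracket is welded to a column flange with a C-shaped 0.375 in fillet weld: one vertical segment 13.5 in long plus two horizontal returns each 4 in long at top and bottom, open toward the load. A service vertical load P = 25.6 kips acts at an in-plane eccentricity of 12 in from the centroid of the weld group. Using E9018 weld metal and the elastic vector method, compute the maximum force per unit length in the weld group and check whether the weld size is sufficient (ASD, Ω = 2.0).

f_max ≈ 4.48 kip/in; adequate

E90XX → F_EXX = 90 ksi.
Total weld length L_w = 21.5 in. Treat welds as unit-width lines.
Centroid: x̄ = 2×4×2 / 21.5 = 0.7442 in from the vertical weld.
Polar moment about centroid: J = I_x + I_y = [13.5³/12 + 2×4×6.75²] + [13.5×0.7442² + 2(4³/12 + 4×1.256²)] = 600.3 in³.
Direct shear f_v = P/L_w = 25.6 / 21.5 = 1.191 kip/in (vertical).
Torsion M = P·e = 25.6 × 12 = 307.2 kip·in.
Critical point at (x, y) = (3.256, 6.75) from centroid. f_tx = M·y/J = 3.454 kip/in; f_ty = M·x/J = 1.666 kip/in.
Resultant f_max = √[f_tx² + (f_v + f_ty)²] = √[3.454² + (1.191 + 1.666)²] = 4.483 kip/in.
Capacity per unit length: r_n/Ω = (1/2.0) × 0.6 × 90 × (0.707 × 0.375) = 7.158 kip/in.
4.483 ≤ 7.158 → adequate.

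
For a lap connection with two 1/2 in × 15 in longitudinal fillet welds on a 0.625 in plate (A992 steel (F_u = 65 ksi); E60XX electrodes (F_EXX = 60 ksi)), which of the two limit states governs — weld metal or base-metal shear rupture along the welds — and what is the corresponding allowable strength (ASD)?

R_n/Ω ≈ 191 kip (weld metal governs)

t_e = 0.707 × 0.5 = 0.3535 in; L = 30 in.
Weld metal: R_n/Ω = (1/2.0) × 0.6 × 60 × 0.3535 × 30 = 190.9 kip.
Base metal (shear rupture): R_n/Ω = (1/2.0) × 0.6 × 65 × 0.625 × 30 = 365.6 kip.
Governing: weld metal.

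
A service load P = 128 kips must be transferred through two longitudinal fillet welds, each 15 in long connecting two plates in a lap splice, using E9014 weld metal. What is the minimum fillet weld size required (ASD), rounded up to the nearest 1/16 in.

w = 1/4 in

E90XX → F_EXX = 90 ksi.
Total weld length L = 30 in.
Required throat t_e = P × Ω / (0.6 F_EXX × L) = 128 × 2.0 / (0.6 × 90 × 30) = 0.158 in.
Required leg w = t_e / 0.707 = 0.2235 in → use 1/4 in.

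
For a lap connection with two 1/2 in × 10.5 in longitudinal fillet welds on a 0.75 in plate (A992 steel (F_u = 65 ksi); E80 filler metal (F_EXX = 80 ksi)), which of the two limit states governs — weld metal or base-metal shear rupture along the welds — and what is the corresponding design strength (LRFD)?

φR_n ≈ 267 kip (weld metal governs)

t_e = 0.707 × 0.5 = 0.3535 in; L = 21 in.
Weld metal: φR_n = 0.75 × 0.6 × 80 × 0.3535 × 21 = 267.2 kip.
Base metal (shear rupture): φR_n = 0.75 × 0.6 × 65 × 0.75 × 21 = 460.7 kip.
Governing: weld metal.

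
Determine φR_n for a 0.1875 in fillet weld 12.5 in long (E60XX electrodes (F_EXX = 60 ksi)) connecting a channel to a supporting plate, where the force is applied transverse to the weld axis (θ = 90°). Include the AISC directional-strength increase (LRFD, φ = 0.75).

φR_n ≈ 67.1 kip

t_e = 0.707 × 0.1875 = 0.1326 in; A_we = 0.1326 × 12.5 = 1.657 in².
Directional factor: 1.0 + 0.5 sin^1.5(90°) = 1.5.
F_nw = 0.6 × 60 × 1.5 = 54 ksi.
φR_n = 0.75 × 54 × 1.657 = 67.11 kip.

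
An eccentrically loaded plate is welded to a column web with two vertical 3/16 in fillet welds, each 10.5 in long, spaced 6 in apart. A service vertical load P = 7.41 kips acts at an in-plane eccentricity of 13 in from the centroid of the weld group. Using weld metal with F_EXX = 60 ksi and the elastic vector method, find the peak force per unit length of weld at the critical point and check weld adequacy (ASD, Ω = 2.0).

f_max ≈ 1.73 kip/in; adequate

Total weld length L_w = 21 in. Treat welds as unit-width lines.
Polar moment about centroid: J = 2[d³/12 + d(b/2)²] = 2[10.5³/12 + 10.5×3²] = 381.9 in³.
Direct shear f_v = P/L_w = 7.41 / 21 = 0.3529 kip/in (vertical).
Torsion M = P·e = 7.41 × 13 = 96.33 kip·in.
Critical point at (x, y) = (3, 5.25) from centroid. f_tx = M·y/J = 1.324 kip/in; f_ty = M·x/J = 0.7566 kip/in.
Resultant f_max = √[f_tx² + (f_v + f_ty)²] = √[1.324² + (0.3529 + 0.7566)²] = 1.728 kip/in.
Capacity per unit length: r_n/Ω = (1/2.0) × 0.6 × 60 × (0.707 × 0.1875) = 2.386 kip/in.
1.728 ≤ 2.386 → adequate.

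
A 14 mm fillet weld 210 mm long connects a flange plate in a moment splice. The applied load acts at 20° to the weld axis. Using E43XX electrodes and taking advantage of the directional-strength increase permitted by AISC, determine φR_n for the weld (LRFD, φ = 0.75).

E43XX → F_EXX = 430 MPa.
t_e = 0.707 × 14 = 9.898 mm; A_we = 9.898 × 210 = 2079 mm².
Directional factor: 1.0 + 0.5 sin^1.5(20°) = 1.1.
F_nw = 0.6 × 430 × 1.1 = 283.8 MPa.
φR_n = 0.75 × 283.8 × 2079 × 10⁻³ = 442.4 kN.

φR_n ≈ 442 kN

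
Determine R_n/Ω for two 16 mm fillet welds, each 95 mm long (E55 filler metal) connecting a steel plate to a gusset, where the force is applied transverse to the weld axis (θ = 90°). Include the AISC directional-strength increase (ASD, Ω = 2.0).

E55XX → F_EXX = 550 MPa.
t_e = 0.707 × 16 = 11.31 mm; A_we = 11.31 × 190 = 2149 mm².
Directional factor: 1.0 + 0.5 sin^1.5(90°) = 1.5.
F_nw = 0.6 × 550 × 1.5 = 495 MPa.
R_n/Ω = (495 × 2149) / 2.0 × 10⁻³ = 531.9 kN.

R_n/Ω ≈ 532 kN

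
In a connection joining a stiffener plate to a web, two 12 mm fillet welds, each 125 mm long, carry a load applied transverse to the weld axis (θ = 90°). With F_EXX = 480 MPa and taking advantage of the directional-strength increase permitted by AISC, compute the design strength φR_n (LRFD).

t_e = 0.707 × 12 = 8.484 mm; A_we = 8.484 × 250 = 2121 mm².
Directional factor: 1.0 + 0.5 sin^1.5(90°) = 1.5.
F_nw = 0.6 × 480 × 1.5 = 432 MPa.
φR_n = 0.75 × 432 × 2121 × 10⁻³ = 687.2 kN.

φR_n ≈ 687 kN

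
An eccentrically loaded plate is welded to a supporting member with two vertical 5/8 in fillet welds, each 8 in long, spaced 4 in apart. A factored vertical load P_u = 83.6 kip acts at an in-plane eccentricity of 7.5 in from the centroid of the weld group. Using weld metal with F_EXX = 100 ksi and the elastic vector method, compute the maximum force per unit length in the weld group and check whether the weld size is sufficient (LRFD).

f_max ≈ 21.6 kip/in; NOT adequate

Total weld length L_w = 16 in. Treat welds as unit-width lines.
Polar moment about centroid: J = 2[d³/12 + d(b/2)²] = 2[8³/12 + 8×2²] = 149.3 in³.
Direct shear f_v = P/L_w = 83.6 / 16 = 5.225 kip/in (vertical).
Torsion M = P·e = 83.6 × 7.5 = 627 kip·in.
Critical point at (x, y) = (2, 4) from centroid. f_tx = M·y/J = 16.79 kip/in; f_ty = M·x/J = 8.397 kip/in.
Resultant f_max = √[f_tx² + (f_v + f_ty)²] = √[16.79² + (5.225 + 8.397)²] = 21.62 kip/in.
Capacity per unit length: φr_n = 0.75 × 0.6 × 100 × (0.707 × 0.625) = 19.88 kip/in.
21.62 > 19.88 → NOT adequate.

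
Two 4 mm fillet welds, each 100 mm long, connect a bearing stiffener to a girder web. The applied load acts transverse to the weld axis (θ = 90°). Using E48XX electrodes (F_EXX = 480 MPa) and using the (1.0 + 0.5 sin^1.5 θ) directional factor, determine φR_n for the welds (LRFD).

φR_n ≈ 183 kN

t_e = 0.707 × 4 = 2.828 mm; A_we = 2.828 × 200 = 565.6 mm².
Directional factor: 1.0 + 0.5 sin^1.5(90°) = 1.5.
F_nw = 0.6 × 480 × 1.5 = 432 MPa.
φR_n = 0.75 × 432 × 565.6 × 10⁻³ = 183.3 kN.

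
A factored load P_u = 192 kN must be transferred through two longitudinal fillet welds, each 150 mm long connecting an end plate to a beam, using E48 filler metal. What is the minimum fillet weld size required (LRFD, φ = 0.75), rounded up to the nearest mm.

w = 5 mm

E48XX → F_EXX = 480 MPa.
Total weld length L = 300 mm.
Required throat t_e = P_u / (φ × 0.6 F_EXX × L) = 192 / (0.75 × 0.6 × 480 × 300 × 10⁻³) = 2.963 mm.
Required leg w = t_e / 0.707 = 4.191 mm → use 5 mm.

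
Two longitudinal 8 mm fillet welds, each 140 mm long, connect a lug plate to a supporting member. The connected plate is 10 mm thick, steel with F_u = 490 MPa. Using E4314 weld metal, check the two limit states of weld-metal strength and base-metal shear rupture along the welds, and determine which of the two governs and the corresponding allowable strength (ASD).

R_n/Ω ≈ 204 kN (weld metal governs)

E43XX → F_EXX = 430 MPa.
t_e = 0.707 × 8 = 5.656 mm; L = 280 mm.
Weld metal: R_n/Ω = (1/2.0) × 0.6 × 430 × 5.656 × 280 × 10⁻³ = 204.3 kN.
Base metal (shear rupture): R_n/Ω = (1/2.0) × 0.6 × 490 × 10 × 280 × 10⁻³ = 411.6 kN.
Governing: weld metal.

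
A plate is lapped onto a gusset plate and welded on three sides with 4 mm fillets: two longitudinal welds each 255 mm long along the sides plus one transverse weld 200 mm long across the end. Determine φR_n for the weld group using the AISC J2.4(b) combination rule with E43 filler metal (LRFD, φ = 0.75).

φR_n ≈ 401 kN

E43XX → F_EXX = 430 MPa.
t_e = 0.707 × 4 = 2.828 mm.
R_nwl = 0.6 × 430 × 2.828 × 510 × 10⁻³ = 372.1 kN (longitudinal, 2 welds).
R_nwt = 0.6 × 430 × 2.828 × 200 × 10⁻³ = 145.9 kN (transverse, base value).
(i) R_nwl + R_nwt = 518 kN; (ii) 0.85 R_nwl + 1.5 R_nwt = 535.2 kN.
R_n = max = 535.2 kN [governs: (ii)]; φR_n = 401.4 kN.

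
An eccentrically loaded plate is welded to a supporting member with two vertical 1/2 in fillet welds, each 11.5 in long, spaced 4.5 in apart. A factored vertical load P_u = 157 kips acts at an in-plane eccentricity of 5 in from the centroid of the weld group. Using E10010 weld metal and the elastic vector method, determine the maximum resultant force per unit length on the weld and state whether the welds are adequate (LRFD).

f_max ≈ 16.8 kip/in; NOT adequate

E100XX → F_EXX = 100 ksi.
Total weld length L_w = 23 in. Treat welds as unit-width lines.
Polar moment about centroid: J = 2[d³/12 + d(b/2)²] = 2[11.5³/12 + 11.5×2.25²] = 369.9 in³.
Direct shear f_v = P/L_w = 157 / 23 = 6.826 kip/in (vertical).
Torsion M = P·e = 157 × 5 = 785 kip·in.
Critical point at (x, y) = (2.25, 5.75) from centroid. f_tx = M·y/J = 12.2 kip/in; f_ty = M·x/J = 4.775 kip/in.
Resultant f_max = √[f_tx² + (f_v + f_ty)²] = √[12.2² + (6.826 + 4.775)²] = 16.84 kip/in.
Capacity per unit length: φr_n = 0.75 × 0.6 × 100 × (0.707 × 0.5) = 15.91 kip/in.
16.84 > 15.91 → NOT adequate.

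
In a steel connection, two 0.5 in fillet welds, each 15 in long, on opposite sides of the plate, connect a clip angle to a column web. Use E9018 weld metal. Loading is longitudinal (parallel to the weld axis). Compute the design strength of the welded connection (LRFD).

φR_n ≈ 430 kips

E90XX → F_EXX = 90 ksi.
Effective throat t_e = 0.707 × 0.5 = 0.3535 in.
Total length L = 30 in; A_we = 0.3535 × 30 = 10.6 in².
F_nw = 0.6 F_EXX = 0.6 × 90 = 54 ksi.
φR_n = 0.75 × 54 × 10.6 = 429.5 kips.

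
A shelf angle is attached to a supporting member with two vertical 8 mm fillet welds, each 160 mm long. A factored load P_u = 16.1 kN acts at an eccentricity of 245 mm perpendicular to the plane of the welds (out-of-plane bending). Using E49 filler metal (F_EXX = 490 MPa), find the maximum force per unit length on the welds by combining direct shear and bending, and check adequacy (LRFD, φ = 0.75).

L_w = 2 × 160 = 320 mm; section modulus (unit throat) S = 2 × L²/6 = 8533 mm².
Direct shear f_v = P/L_w = 16.1×10³/320 = 50.31 N/mm.
Moment M = P × e = 16.1×10³ × 245 = 3944500 N·mm; bending f_b = M/S = 462.2 N/mm.
f_max = √(f_v² + f_b²) = √(50.31² + 462.2²) = 465 N/mm.
φr_n = 0.75 × 0.6 × 490 × (0.707 × 8) = 1247 N/mm → adequate.

f_max ≈ 465 N/mm; adequate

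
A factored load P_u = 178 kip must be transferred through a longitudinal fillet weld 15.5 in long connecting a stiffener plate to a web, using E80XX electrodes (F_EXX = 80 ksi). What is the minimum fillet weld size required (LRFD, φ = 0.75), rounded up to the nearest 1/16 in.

w = 1/2 in

Total weld length L = 15.5 in.
Required throat t_e = P_u / (φ × 0.6 F_EXX × L) = 178 / (0.75 × 0.6 × 80 × 15.5) = 0.319 in.
Required leg w = t_e / 0.707 = 0.4512 in → use 1/2 in.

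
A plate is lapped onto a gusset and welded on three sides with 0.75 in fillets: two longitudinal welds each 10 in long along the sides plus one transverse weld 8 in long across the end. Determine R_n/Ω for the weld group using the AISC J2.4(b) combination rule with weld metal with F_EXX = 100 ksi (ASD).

R_n/Ω ≈ 461 kip

t_e = 0.707 × 0.75 = 0.5302 in.
R_nwl = 0.6 × 100 × 0.5302 × 20 = 636.3 kip (longitudinal, 2 welds).
R_nwt = 0.6 × 100 × 0.5302 × 8 = 254.5 kip (transverse, base value).
(i) R_nwl + R_nwt = 890.8 kip; (ii) 0.85 R_nwl + 1.5 R_nwt = 922.6 kip.
R_n = max = 922.6 kip [governs: (ii)]; R_n/Ω = 461.3 kip.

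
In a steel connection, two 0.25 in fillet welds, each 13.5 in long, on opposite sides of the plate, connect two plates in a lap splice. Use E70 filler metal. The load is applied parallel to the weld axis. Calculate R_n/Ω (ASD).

E70XX → F_EXX = 70 ksi.
Effective throat t_e = 0.707 × 0.25 = 0.1767 in.
Total length L = 27 in; A_we = 0.1767 × 27 = 4.772 in².
F_nw = 0.6 F_EXX = 0.6 × 70 = 42 ksi.
R_n = 42 × 4.772 = 200.4 kips; R_n/Ω = 200.4/2.0 = 100.2 kips.

R_n/Ω ≈ 100 kips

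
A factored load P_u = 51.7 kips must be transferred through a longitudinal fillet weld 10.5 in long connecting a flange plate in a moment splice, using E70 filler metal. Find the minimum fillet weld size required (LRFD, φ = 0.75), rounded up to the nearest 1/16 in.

E70XX → F_EXX = 70 ksi.
Total weld length L = 10.5 in.
Required throat t_e = P_u / (φ × 0.6 F_EXX × L) = 51.7 / (0.75 × 0.6 × 70 × 10.5) = 0.1563 in.
Required leg w = t_e / 0.707 = 0.2211 in → use 1/4 in.

w = 1/4 in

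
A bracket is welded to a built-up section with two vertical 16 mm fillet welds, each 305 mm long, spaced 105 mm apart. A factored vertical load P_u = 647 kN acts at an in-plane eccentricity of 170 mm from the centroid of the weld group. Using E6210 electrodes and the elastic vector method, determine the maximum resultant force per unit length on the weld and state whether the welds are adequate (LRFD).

E62XX → F_EXX = 620 MPa.
Total weld length L_w = 610 mm. Treat welds as unit-width lines.
Polar moment about centroid: J = 2[d³/12 + d(b/2)²] = 2[305³/12 + 305×52.5²] = 6410000 mm³.
Direct shear f_v = P/L_w = 647×10³ / 610 = 1061 N/mm (vertical).
Torsion M = P·e = 647×10³ × 170 = 109990000 N·mm.
Critical point at (x, y) = (52.5, 152.5) from centroid. f_tx = M·y/J = 2617 N/mm; f_ty = M·x/J = 900.8 N/mm.
Resultant f_max = √[f_tx² + (f_v + f_ty)²] = √[2617² + (1061 + 900.8)²] = 3270 N/mm.
Capacity per unit length: φr_n = 0.75 × 0.6 × 620 × (0.707 × 16) = 3156 N/mm.
3270 > 3156 → NOT adequate.

f_max ≈ 3270 N/mm; NOT adequate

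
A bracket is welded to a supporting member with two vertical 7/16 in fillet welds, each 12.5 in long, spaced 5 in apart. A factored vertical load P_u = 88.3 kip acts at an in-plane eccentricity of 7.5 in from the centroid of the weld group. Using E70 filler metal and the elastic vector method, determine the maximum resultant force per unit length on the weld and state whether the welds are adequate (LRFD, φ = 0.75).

f_max ≈ 11.1 kip/in; NOT adequate

E70XX → F_EXX = 70 ksi.
Total weld length L_w = 25 in. Treat welds as unit-width lines.
Polar moment about centroid: J = 2[d³/12 + d(b/2)²] = 2[12.5³/12 + 12.5×2.5²] = 481.8 in³.
Direct shear f_v = P/L_w = 88.3 / 25 = 3.532 kip/in (vertical).
Torsion M = P·e = 88.3 × 7.5 = 662.25 kip·in.
Critical point at (x, y) = (2.5, 6.25) from centroid. f_tx = M·y/J = 8.591 kip/in; f_ty = M·x/J = 3.437 kip/in.
Resultant f_max = √[f_tx² + (f_v + f_ty)²] = √[8.591² + (3.532 + 3.437)²] = 11.06 kip/in.
Capacity per unit length: φr_n = 0.75 × 0.6 × 70 × (0.707 × 0.4375) = 9.743 kip/in.
11.06 > 9.743 → NOT adequate.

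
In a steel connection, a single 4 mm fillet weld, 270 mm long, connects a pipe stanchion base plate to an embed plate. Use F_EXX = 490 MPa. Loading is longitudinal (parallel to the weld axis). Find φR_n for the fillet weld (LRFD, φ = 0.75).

Effective throat t_e = 0.707 × 4 = 2.828 mm.
Total length L = 270 mm; A_we = 2.828 × 270 = 763.6 mm².
F_nw = 0.6 F_EXX = 0.6 × 490 = 294 MPa.
φR_n = 0.75 × 294 × 763.6 × 10⁻³ = 168.4 kN.

φR_n ≈ 168 kN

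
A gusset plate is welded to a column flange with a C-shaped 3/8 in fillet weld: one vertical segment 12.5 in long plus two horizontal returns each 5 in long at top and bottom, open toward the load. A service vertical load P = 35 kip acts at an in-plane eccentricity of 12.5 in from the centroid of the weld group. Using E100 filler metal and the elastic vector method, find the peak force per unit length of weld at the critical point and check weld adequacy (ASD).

f_max ≈ 6.25 kip/in; adequate

E100XX → F_EXX = 100 ksi.
Total weld length L_w = 22.5 in. Treat welds as unit-width lines.
Centroid: x̄ = 2×5×2.5 / 22.5 = 1.111 in from the vertical weld.
Polar moment about centroid: J = I_x + I_y = [12.5³/12 + 2×5×6.25²] + [12.5×1.111² + 2(5³/12 + 5×1.389²)] = 608.9 in³.
Direct shear f_v = P/L_w = 35 / 22.5 = 1.556 kip/in (vertical).
Torsion M = P·e = 35 × 12.5 = 437.5 kip·in.
Critical point at (x, y) = (3.889, 6.25) from centroid. f_tx = M·y/J = 4.49 kip/in; f_ty = M·x/J = 2.794 kip/in.
Resultant f_max = √[f_tx² + (f_v + f_ty)²] = √[4.49² + (1.556 + 2.794)²] = 6.252 kip/in.
Capacity per unit length: r_n/Ω = (1/2.0) × 0.6 × 100 × (0.707 × 0.375) = 7.954 kip/in.
6.252 ≤ 7.954 → adequate.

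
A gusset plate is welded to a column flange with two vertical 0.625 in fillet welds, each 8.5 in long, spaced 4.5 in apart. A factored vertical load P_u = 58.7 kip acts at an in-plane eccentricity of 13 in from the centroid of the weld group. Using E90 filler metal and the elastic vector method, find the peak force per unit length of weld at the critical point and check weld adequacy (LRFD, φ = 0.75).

E90XX → F_EXX = 90 ksi.
Total weld length L_w = 17 in. Treat welds as unit-width lines.
Polar moment about centroid: J = 2[d³/12 + d(b/2)²] = 2[8.5³/12 + 8.5×2.25²] = 188.4 in³.
Direct shear f_v = P/L_w = 58.7 / 17 = 3.453 kip/in (vertical).
Torsion M = P·e = 58.7 × 13 = 763.1 kip·in.
Critical point at (x, y) = (2.25, 4.25) from centroid. f_tx = M·y/J = 17.21 kip/in; f_ty = M·x/J = 9.113 kip/in.
Resultant f_max = √[f_tx² + (f_v + f_ty)²] = √[17.21² + (3.453 + 9.113)²] = 21.31 kip/in.
Capacity per unit length: φr_n = 0.75 × 0.6 × 90 × (0.707 × 0.625) = 17.9 kip/in.
21.31 > 17.9 → NOT adequate.

f_max ≈ 21.3 kip/in; NOT adequate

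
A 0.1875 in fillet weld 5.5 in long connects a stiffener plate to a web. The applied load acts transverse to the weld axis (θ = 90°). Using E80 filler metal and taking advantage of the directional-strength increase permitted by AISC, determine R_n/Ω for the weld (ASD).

R_n/Ω ≈ 26.2 kips

E80XX → F_EXX = 80 ksi.
t_e = 0.707 × 0.1875 = 0.1326 in; A_we = 0.1326 × 5.5 = 0.7291 in².
Directional factor: 1.0 + 0.5 sin^1.5(90°) = 1.5.
F_nw = 0.6 × 80 × 1.5 = 72 ksi.
R_n/Ω = (72 × 0.7291) / 2.0 = 26.25 kips.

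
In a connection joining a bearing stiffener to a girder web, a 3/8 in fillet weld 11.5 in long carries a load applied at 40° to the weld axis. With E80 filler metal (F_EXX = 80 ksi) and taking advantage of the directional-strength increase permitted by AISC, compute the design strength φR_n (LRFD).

t_e = 0.707 × 0.375 = 0.2651 in; A_we = 0.2651 × 11.5 = 3.049 in².
Directional factor: 1.0 + 0.5 sin^1.5(40°) = 1.258.
F_nw = 0.6 × 80 × 1.258 = 60.37 ksi.
φR_n = 0.75 × 60.37 × 3.049 = 138 kip.

φR_n ≈ 138 kip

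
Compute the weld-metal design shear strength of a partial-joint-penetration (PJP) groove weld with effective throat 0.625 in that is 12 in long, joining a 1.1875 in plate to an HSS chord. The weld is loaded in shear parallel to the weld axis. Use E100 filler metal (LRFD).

E100XX → F_EXX = 100 ksi.
Effective throat (given) t_e = 0.625 in.
A_we = 0.625 × 12 = 7.5 in².
F_nw = 0.6 F_EXX = 60 ksi.
φR_n = 0.75 × 60 × 7.5 = 337.5 kips.

φR_n ≈ 338 kips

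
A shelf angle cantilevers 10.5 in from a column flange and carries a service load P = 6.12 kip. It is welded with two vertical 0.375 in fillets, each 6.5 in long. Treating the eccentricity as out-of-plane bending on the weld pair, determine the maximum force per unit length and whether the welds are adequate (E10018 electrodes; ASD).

f_max ≈ 4.59 kip/in; adequate

E100XX → F_EXX = 100 ksi.
L_w = 2 × 6.5 = 13 in; section modulus (unit throat) S = 2 × L²/6 = 14.08 in².
Direct shear f_v = P/L_w = 6.12/13 = 0.4708 kip/in.
Moment M = P × e = 6.12 × 10.5 = 64.26 kip·in; bending f_b = M/S = 4.563 kip/in.
f_max = √(f_v² + f_b²) = √(0.4708² + 4.563²) = 4.587 kip/in.
r_n/Ω = (1/2.0) × 0.6 × 100 × (0.707 × 0.375) = 7.954 kip/in → adequate.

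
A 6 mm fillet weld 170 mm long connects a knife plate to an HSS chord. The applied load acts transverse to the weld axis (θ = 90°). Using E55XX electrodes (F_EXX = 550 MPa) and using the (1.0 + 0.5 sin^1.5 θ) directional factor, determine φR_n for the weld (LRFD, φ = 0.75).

φR_n ≈ 268 kN

t_e = 0.707 × 6 = 4.242 mm; A_we = 4.242 × 170 = 721.1 mm².
Directional factor: 1.0 + 0.5 sin^1.5(90°) = 1.5.
F_nw = 0.6 × 550 × 1.5 = 495 MPa.
φR_n = 0.75 × 495 × 721.1 × 10⁻³ = 267.7 kN.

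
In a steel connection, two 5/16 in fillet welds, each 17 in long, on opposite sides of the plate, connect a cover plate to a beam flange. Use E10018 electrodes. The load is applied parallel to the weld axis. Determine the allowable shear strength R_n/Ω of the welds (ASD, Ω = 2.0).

R_n/Ω ≈ 225 kip

E100XX → F_EXX = 100 ksi.
Effective throat t_e = 0.707 × 0.3125 = 0.2209 in.
Total length L = 34 in; A_we = 0.2209 × 34 = 7.512 in².
F_nw = 0.6 F_EXX = 0.6 × 100 = 60 ksi.
R_n = 60 × 7.512 = 450.7 kip; R_n/Ω = 450.7/2.0 = 225.4 kip.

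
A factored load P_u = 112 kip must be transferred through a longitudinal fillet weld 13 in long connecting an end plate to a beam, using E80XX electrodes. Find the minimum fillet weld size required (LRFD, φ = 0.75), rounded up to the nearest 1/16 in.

w = 3/8 in

E80XX → F_EXX = 80 ksi.
Total weld length L = 13 in.
Required throat t_e = P_u / (φ × 0.6 F_EXX × L) = 112 / (0.75 × 0.6 × 80 × 13) = 0.2393 in.
Required leg w = t_e / 0.707 = 0.3385 in → use 3/8 in.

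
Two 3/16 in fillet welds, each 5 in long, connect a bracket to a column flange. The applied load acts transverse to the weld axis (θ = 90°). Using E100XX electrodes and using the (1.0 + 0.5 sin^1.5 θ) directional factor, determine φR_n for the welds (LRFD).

E100XX → F_EXX = 100 ksi.
t_e = 0.707 × 0.1875 = 0.1326 in; A_we = 0.1326 × 10 = 1.326 in².
Directional factor: 1.0 + 0.5 sin^1.5(90°) = 1.5.
F_nw = 0.6 × 100 × 1.5 = 90 ksi.
φR_n = 0.75 × 90 × 1.326 = 89.48 kip.

φR_n ≈ 89.5 kip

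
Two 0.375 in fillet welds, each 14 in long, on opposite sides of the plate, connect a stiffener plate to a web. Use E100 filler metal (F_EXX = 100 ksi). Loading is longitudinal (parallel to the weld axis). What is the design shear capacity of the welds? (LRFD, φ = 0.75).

φR_n ≈ 334 kip

Effective throat t_e = 0.707 × 0.375 = 0.2651 in.
Total length L = 28 in; A_we = 0.2651 × 28 = 7.423 in².
F_nw = 0.6 F_EXX = 0.6 × 100 = 60 ksi.
φR_n = 0.75 × 60 × 7.423 = 334.1 kip.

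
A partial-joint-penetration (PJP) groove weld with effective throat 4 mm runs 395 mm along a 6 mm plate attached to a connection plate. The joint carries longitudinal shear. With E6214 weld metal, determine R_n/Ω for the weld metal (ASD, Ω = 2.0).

R_n/Ω ≈ 294 kN

E62XX → F_EXX = 620 MPa.
Effective throat (given) t_e = 4 mm.
A_we = 4 × 395 = 1580 mm².
F_nw = 0.6 F_EXX = 372 MPa.
R_n/Ω = (372 × 1580) / 2.0 × 10⁻³ = 293.9 kN.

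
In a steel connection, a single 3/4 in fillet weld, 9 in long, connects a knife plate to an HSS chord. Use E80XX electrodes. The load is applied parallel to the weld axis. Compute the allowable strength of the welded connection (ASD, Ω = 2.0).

E80XX → F_EXX = 80 ksi.
Effective throat t_e = 0.707 × 0.75 = 0.5302 in.
Total length L = 9 in; A_we = 0.5302 × 9 = 4.772 in².
F_nw = 0.6 F_EXX = 0.6 × 80 = 48 ksi.
R_n = 48 × 4.772 = 229.1 kip; R_n/Ω = 229.1/2.0 = 114.5 kip.

R_n/Ω ≈ 115 kip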